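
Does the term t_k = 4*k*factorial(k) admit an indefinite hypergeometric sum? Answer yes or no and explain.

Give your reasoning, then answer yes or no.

The ratio is (k + 1)**2/k.
Normal form (A,B,C) = (k + 1, 1, k).
Need (k + 1)·f(k+1) − (1)·f(k) = k.
deg f ≤ 0 (via 1,0,1).
Solve for f: f(k) = 1 (degree 0 ≤ 0).
Get s_k = R·t_k = 4*factorial(k) with R(k) = B(k−1)f(k)/C(k) = 1/k.
Δs = 4*k*factorial(k), as required.

Yes. s_k = 4*factorial(k).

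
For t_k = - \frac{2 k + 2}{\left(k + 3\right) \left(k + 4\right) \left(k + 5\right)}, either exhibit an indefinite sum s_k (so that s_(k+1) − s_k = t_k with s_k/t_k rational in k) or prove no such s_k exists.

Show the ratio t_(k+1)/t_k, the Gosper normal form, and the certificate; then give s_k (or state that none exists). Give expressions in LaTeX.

s_k = - \frac{k \left(k + 1\right)}{3 \left(k + 3\right) \left(k + 4\right)}

Step 1: r(k) = (k + 2)*(k + 3)/((k + 1)*(k + 6)).
Factor: A=k + 3; B=k + 6; C=k + 1.
Solve (k + 3)·f(k+1) − (k + 5)·f(k) = k + 1.
From deg A=1, deg B=1, deg C=1: d=2.
Solve for f: f(k) = k*(k + 1)/6 (degree 2 ≤ 2).
Get s_k = R·t_k = -k*(k + 1)/(3*(k + 3)*(k + 4)) with R(k) = B(k−1)f(k)/C(k) = k*(k + 5)/6.
s_(k+1) − s_k = 2*(-k - 1)/(k**3 + 12*k**2 + 47*k + 60) = t_k.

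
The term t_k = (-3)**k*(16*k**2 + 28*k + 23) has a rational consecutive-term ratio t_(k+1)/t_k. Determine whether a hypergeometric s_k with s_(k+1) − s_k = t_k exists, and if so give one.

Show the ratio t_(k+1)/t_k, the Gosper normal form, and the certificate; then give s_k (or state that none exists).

Compute t_(k+1)/t_k: get 3*(-16*k**2 - 60*k - 67)/(16*k**2 + 28*k + 23).
Normal form (A,B,C) = (-3, 1, k**2 + 7*k/4 + 23/16).
Need (-3)·f(k+1) − (1)·f(k) = k**2 + 7*k/4 + 23/16.
Bound: deg f ≤ 2.
Solving with deg f ≤ 2: f(k) = -(4*k**2 + k + 2)/16.
So s_k = (B(k−1)f/C)·t_k = (-(4*k**2 + k + 2)/(16*k**2 + 28*k + 23))·t_k = (-3)**k*(-4*k**2 - k - 2).
Check: Δs_k = (-3)**k*(16*k**2 + 28*k + 23). ✓

s_k = (-3)**k*(-4*k**2 - k - 2)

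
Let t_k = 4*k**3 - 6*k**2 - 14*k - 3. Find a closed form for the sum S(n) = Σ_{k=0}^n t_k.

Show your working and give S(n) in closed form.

S(n) = n**4 - 9*n**2 - 11*n - 3

Ratio r(k) = (4*k**3 + 6*k**2 - 14*k - 19)/(4*k**3 - 6*k**2 - 14*k - 3).
Normal form (A,B,C) = (1, 1, k**3 - 3*k**2/2 - 7*k/2 - 3/4).
Set up (1)·f(k+1) − (1)·f(k) − (k**3 - 3*k**2/2 - 7*k/2 - 3/4) = 0.
d = 4 from the (0,0,3) case.
Solving with deg f ≤ 4: f(k) = k*(k**3 - 4*k**2 - 3*k + 3)/4.
R(k) = B(k−1)·f(k)/C(k) = k*(k**3 - 4*k**2 - 3*k + 3)/(4*k**3 - 6*k**2 - 14*k - 3); s_k = R·t_k = k*(k**3 - 4*k**2 - 3*k + 3).
Δs = 4*k**3 - 6*k**2 - 14*k - 3, as required.
s_(n+1) = n**4 - 9*n**2 - 11*n - 3 and s_(0) = 0, so S(n) = n**4 - 9*n**2 - 11*n - 3.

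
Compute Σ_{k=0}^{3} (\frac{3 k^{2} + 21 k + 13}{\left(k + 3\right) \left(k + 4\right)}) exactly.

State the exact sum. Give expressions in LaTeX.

r(k) = (k + 3)*(21*k + 3*(k + 1)**2 + 34)/((k + 5)*(3*k**2 + 21*k + 13)) after simplifying.
Factor: A=k + 3; B=k + 5; C=k**2 + 7*k + 13/3.
Solve (k + 3)·f(k+1) − (k + 4)·f(k) = k**2 + 7*k + 13/3.
From deg A=1, deg B=1, deg C=2: d=2.
Match coefficients ⇒ f(k) = k*(9*k + 4)/9.
Certificate R = B(k−1)f/C = k*(k + 4)*(9*k + 4)/(3*(3*k**2 + 21*k + 13)) gives s_k = k*(9*k + 4)/(3*(k + 3)).
s_(k+1) − s_k = (3*k**2 + 21*k + 13)/(k**2 + 7*k + 12) = t_k.
Sum = s_(4) − s_(0); s_(4) = 160/21, s_(0) = 0 ⇒ 160/21.

Σ = 160/21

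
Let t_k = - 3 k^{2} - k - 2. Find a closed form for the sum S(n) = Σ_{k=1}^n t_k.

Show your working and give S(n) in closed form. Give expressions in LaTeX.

Compute t_(k+1)/t_k: get (k + 3*(k + 1)**2 + 3)/(3*k**2 + k + 2).
Take A(k)=1, B(k)=1, C(k)=k**2 + k/3 + 2/3.
Solve (1)·f(k+1) − (1)·f(k) = k**2 + k/3 + 2/3.
deg f ≤ 3 (via 0,0,2).
Solve for f: f(k) = k*(k**2 - k + 2)/3 (degree 3 ≤ 3).
Then R = B(k−1)f/C = k*(k**2 - k + 2)/(3*k**2 + k + 2), so s_k = R(k)·t_k = k*(-k**2 + k - 2).
s_(k+1) − s_k = -3*k**2 - k - 2 = t_k.
Σ_(k=1)^n t_k = s_(n+1) − s_(1) = (-n**3 - 2*n**2 - 3*n - 2) − (-2), i.e. n*(-n**2 - 2*n - 3).

S(n) = n \left(- n^{2} - 2 n - 3\right)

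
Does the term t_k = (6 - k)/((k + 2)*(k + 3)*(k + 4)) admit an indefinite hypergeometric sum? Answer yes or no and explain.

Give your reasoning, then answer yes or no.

Yes. s_k = k*(k + 8)/(3*(k + 2)*(k + 3)).

Ratio r(k) = (k - 5)*(k + 2)/((k - 6)*(k + 5)).
A = k + 2, B = k + 5, C = k - 6.
Solve (k + 2)·f(k+1) − (k + 4)·f(k) = k - 6.
d = 2 from the (1,1,1) case.
Solving with deg f ≤ 2: f(k) = -k*(k + 8)/3.
R(k) = B(k−1)·f(k)/C(k) = -k*(k + 4)*(k + 8)/(3*(k - 6)); s_k = R·t_k = k*(k + 8)/(3*(k + 2)*(k + 3)).
s_(k+1) − s_k = (6 - k)/(k**3 + 9*k**2 + 26*k + 24) = t_k.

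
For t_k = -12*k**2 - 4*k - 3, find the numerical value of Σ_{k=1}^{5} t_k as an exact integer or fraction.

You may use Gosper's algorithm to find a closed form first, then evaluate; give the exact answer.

Σ = -735

r(k) = (12*k**2 + 28*k + 19)/(12*k**2 + 4*k + 3) after simplifying.
Take A(k)=1, B(k)=1, C(k)=k**2 + k/3 + 1/4.
Set up (1)·f(k+1) − (1)·f(k) − (k**2 + k/3 + 1/4) = 0.
deg f ≤ 3 (via 0,0,2).
Solving with deg f ≤ 3: f(k) = k*(4*k**2 - 4*k + 3)/12.
Then R = B(k−1)f/C = k*(4*k**2 - 4*k + 3)/(12*k**2 + 4*k + 3), so s_k = R(k)·t_k = k*(-4*k**2 + 4*k - 3).
Verify: -12*k**2 - 4*k - 3 matches t_k.
Σ_(k=1)^(5) t_k = s_(6) − s_(1) = -738 − (-3) = -735.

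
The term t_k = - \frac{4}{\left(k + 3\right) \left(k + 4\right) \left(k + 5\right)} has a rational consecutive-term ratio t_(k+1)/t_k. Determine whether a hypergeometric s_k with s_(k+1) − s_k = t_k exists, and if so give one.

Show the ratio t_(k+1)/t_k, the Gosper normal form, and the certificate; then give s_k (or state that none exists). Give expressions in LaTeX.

s_k = \frac{k \left(- k - 7\right)}{6 \left(k + 3\right) \left(k + 4\right)}

Step 1: r(k) = (k + 3)/(k + 6).
Gosper form: A/B · C(k+1)/C(k) with A=k + 3, B=k + 6, C=1.
Need (k + 3)·f(k+1) − (k + 5)·f(k) = 1.
d = 2 from the (1,1,0) case.
Solve for f: f(k) = k*(k + 7)/24 (degree 2 ≤ 2).
Then R = B(k−1)f/C = k*(k + 5)*(k + 7)/24, so s_k = R(k)·t_k = k*(-k - 7)/(6*(k + 3)*(k + 4)).
s_(k+1) − s_k = -4/(k**3 + 12*k**2 + 47*k + 60) = t_k.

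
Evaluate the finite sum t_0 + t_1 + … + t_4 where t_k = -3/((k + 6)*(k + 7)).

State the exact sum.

Σ = -5/22

r(k) = (k + 6)/(k + 8) after simplifying.
So A=k + 6 and B=k + 8, with C=1.
Solve (k + 6)·f(k+1) − (k + 7)·f(k) = 1.
d = 1 from the (1,1,0) case.
Solve for f: f(k) = k/6 (degree 1 ≤ 1).
Certificate R = B(k−1)f/C = k*(k + 7)/6 gives s_k = -k/(2*k + 12).
Δs = -3/(k**2 + 13*k + 42), as required.
Evaluate s at k=5 and k=0: -5/22 and 0; difference -5/22.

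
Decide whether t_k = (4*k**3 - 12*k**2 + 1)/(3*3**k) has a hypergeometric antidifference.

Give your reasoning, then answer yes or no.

Yes. s_k = k**2*(3 - 2*k)/3**k.

Ratio r(k) = (4*k**3 - 12*k - 7)/(3*(4*k**3 - 12*k**2 + 1)).
Factor: A=1/3; B=1; C=k**3 - 3*k**2 + 1/4.
Key eq: (1/3)·f(k+1) = (1)·f(k) + (k**3 - 3*k**2 + 1/4).
Bound: deg f ≤ 3.
Solving with deg f ≤ 3: f(k) = -3*k**2*(2*k - 3)/4.
So s_k = (B(k−1)f/C)·t_k = (-3*k**2*(2*k - 3)/(4*k**3 - 12*k**2 + 1))·t_k = k**2*(3 - 2*k)/3**k.
Δs = (4*k**3 - 12*k**2 + 1)/(3*3**k), as required.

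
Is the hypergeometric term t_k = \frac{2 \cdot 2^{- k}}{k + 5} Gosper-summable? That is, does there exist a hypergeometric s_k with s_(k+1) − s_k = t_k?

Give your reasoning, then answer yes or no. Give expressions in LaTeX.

No — t_k has no hypergeometric antidifference.

t_(k+1)/t_k = (k + 5)/(2*(k + 6)).
So A=k/2 + 5/2 and B=k + 6, with C=1.
Need (k/2 + 5/2)·f(k+1) − (k + 5)·f(k) = 1.
d = -1 from the (1,1,0) case.
deg f ≤ -1 is impossible — no certificate.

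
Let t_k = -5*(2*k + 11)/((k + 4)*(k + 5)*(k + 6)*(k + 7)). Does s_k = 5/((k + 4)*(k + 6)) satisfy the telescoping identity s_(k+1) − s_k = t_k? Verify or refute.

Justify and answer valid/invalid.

Valid — Δs_k = t_k.

s_(k+1) = 5/((k + 5)*(k + 7))
s_(k+1) − s_k = 5*(-2*k - 11)/(k**4 + 22*k**3 + 179*k**2 + 638*k + 840)
(s_(k+1) − s_k) − t_k = 0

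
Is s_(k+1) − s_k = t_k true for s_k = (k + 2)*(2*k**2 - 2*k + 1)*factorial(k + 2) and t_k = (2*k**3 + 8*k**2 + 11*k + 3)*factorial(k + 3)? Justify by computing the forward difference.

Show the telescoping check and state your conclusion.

s_(k+1) = (k + 3)*(2*k**2 + 2*k + 1)*factorial(k + 3)
s_(k+1) − s_k = (2*k**4 + 12*k**3 + 29*k**2 + 27*k + 7)*factorial(k + 2)
(s_(k+1) − s_k) − t_k = -(2*k**3 + 6*k**2 + 9*k + 2)*factorial(k + 2)

Invalid: residual -(2*k**3 + 6*k**2 + 9*k + 2)*factorial(k + 2) ≠ 0.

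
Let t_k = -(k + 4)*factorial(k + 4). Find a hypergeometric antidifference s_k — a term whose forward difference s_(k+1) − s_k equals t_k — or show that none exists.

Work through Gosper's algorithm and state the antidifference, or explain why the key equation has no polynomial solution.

Compute t_(k+1)/t_k: get (k + 5)**2/(k + 4).
Gosper form: A/B · C(k+1)/C(k) with A=k + 5, B=1, C=k + 4.
Set up (k + 5)·f(k+1) − (1)·f(k) − (k + 4) = 0.
Bound: deg f ≤ 0.
Solve for f: f(k) = 1 (degree 0 ≤ 0).
So s_k = (B(k−1)f/C)·t_k = (1/(k + 4))·t_k = -factorial(k + 4).
Check: Δs_k = -(k + 4)*factorial(k + 4). ✓

s_k = -factorial(k + 4)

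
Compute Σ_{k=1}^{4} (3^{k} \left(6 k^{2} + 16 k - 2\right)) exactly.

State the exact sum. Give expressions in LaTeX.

Σ = 16044

Step 1: r(k) = 3*(3*k**2 + 14*k + 10)/(3*k**2 + 8*k - 1).
Gosper form: A/B · C(k+1)/C(k) with A=3, B=1, C=k**2 + 8*k/3 - 1/3.
Need (3)·f(k+1) − (1)·f(k) = k**2 + 8*k/3 - 1/3.
d = 2 from the (0,0,2) case.
A polynomial solution: f(k) = (k + 1)*(3*k - 4)/6.
Get s_k = R·t_k = 3**k*(3*k**2 - k - 4) with R(k) = B(k−1)f(k)/C(k) = (k + 1)*(3*k - 4)/(2*(3*k**2 + 8*k - 1)).
Verify: 3**k*(6*k**2 + 16*k - 2) matches t_k.
Telescoping: Σ = s_(5) − s_(1) = 16038 − (-6) = 16044.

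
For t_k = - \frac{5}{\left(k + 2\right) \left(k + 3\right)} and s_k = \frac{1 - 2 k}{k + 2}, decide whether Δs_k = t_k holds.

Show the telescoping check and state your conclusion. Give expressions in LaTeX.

s_(k+1) = (-2*k - 1)/(k + 3)
s_(k+1) − s_k = -5/(k**2 + 5*k + 6)
(s_(k+1) − s_k) − t_k = 0

valid; difference matches t_k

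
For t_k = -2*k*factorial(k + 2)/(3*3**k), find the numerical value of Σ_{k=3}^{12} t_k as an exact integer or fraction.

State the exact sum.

Σ = -3587564560/2187

Ratio r(k) = (k + 1)*(k + 3)/(3*k).
Normal form (A,B,C) = (k/3 + 1, 1, k).
Need (k/3 + 1)·f(k+1) − (1)·f(k) = k.
From deg A=1, deg B=0, deg C=1: d=0.
A polynomial solution: f(k) = 3.
Then R = B(k−1)f/C = 3/k, so s_k = R(k)·t_k = -2*factorial(k + 2)/3**k.
Verify: -2*k*factorial(k + 2)/(3*3**k) matches t_k.
Sum = s_(13) − s_(3); s_(13) = -3587584000/2187, s_(3) = -80/9 ⇒ -3587564560/2187.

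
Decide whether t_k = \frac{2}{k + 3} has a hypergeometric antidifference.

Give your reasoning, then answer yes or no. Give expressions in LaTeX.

No — the linear system for f has no solution.

Ratio r(k) = (k + 3)/(k + 4).
Normal form (A,B,C) = (k + 3, k + 4, 1).
Set up (k + 3)·f(k+1) − (k + 3)·f(k) − (1) = 0.
d = 0 from the (1,1,0) case.
f = c0 ⇒ A·f(k+1) − B(k−1)·f(k) − C = -1. The system {-1 = 0} is inconsistent; no antidifference.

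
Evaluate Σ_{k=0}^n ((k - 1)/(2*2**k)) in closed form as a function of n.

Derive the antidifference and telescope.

r(k) = k/(2*(k - 1)) after simplifying.
Factor: A=1/2; B=1; C=k - 1.
Need (1/2)·f(k+1) − (1)·f(k) = k - 1.
deg f ≤ 1 (via 0,0,1).
Coefficient equations give f(k) = -2*k.
Certificate R = B(k−1)f/C = -2*k/(k - 1) gives s_k = -k/2**k.
Verify: (k - 1)/(2*2**k) matches t_k.
Telescope: S(n) = s_(n+1) − s_(0) = 2**(-n - 1)*(-n - 1) − (0) = 2**(-n - 1)*(-n - 1).

S(n) = 2**(-n - 1)*(-n - 1)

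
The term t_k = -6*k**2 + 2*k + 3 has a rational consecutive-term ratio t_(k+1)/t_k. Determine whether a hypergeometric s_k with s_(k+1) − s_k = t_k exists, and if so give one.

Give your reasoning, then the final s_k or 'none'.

s_k = k*(-2*k**2 + 4*k + 1)

Step 1: r(k) = (6*k**2 + 10*k + 1)/(6*k**2 - 2*k - 3).
Take A(k)=1, B(k)=1, C(k)=k**2 - k/3 - 1/2.
Solve (1)·f(k+1) − (1)·f(k) = k**2 - k/3 - 1/2.
Degrees (0,0,2) ⇒ d ≤ 3.
A polynomial solution: f(k) = k*(2*k**2 - 4*k - 1)/6.
R(k) = B(k−1)·f(k)/C(k) = k*(2*k**2 - 4*k - 1)/(6*k**2 - 2*k - 3); s_k = R·t_k = k*(-2*k**2 + 4*k + 1).
Check: Δs_k = -6*k**2 + 2*k + 3. ✓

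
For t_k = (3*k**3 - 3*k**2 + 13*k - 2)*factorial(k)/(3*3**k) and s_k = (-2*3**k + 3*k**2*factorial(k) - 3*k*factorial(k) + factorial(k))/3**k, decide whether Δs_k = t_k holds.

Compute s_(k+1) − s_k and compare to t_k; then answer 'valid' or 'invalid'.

valid (s_(k+1) − s_k reduces to t_k)

s_(k+1) = (-6*3**k + 3*k**3*factorial(k) + 6*k**2*factorial(k) + 4*k*factorial(k) + factorial(k))/(3*3**k)
s_(k+1) − s_k = (3*k**3 - 3*k**2 + 13*k - 2)*factorial(k)/(3*3**k)
(s_(k+1) − s_k) − t_k = 0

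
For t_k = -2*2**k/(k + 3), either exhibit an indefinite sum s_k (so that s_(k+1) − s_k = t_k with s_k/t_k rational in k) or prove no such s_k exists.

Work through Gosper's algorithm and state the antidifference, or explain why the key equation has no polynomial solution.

none (Gosper's algorithm certifies no s_k)

Step 1: r(k) = 2*(k + 3)/(k + 4).
Gosper form: A/B · C(k+1)/C(k) with A=2*k + 6, B=k + 4, C=1.
Need (2*k + 6)·f(k+1) − (k + 3)·f(k) = 1.
Bound: deg f ≤ -1.
Negative degree bound (-1): no f exists, t_k not Gosper-summable.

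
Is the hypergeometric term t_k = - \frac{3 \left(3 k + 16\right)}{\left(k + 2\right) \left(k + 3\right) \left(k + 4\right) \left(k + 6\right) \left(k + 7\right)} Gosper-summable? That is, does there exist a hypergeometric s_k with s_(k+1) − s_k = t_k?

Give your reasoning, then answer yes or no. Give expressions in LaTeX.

Compute t_(k+1)/t_k: get (k + 2)*(k + 6)*(3*k + 19)/((k + 5)*(k + 8)*(3*k + 16)).
A = k + 2, B = k + 8, C = k**2 + 31*k/3 + 80/3.
Need (k + 2)·f(k+1) − (k + 7)·f(k) = k**2 + 31*k/3 + 80/3.
d = 5 from the (1,1,2) case.
Coefficient equations give f(k) = k*(k + 4)*(k + 5)*(k**2 + 11*k + 36)/108.
Get s_k = R·t_k = k*(-k**2 - 11*k - 36)/(12*(k**3 + 11*k**2 + 36*k + 36)) with R(k) = B(k−1)f(k)/C(k) = k*(k + 4)*(k + 7)*(k**2 + 11*k + 36)/(36*(3*k + 16)).
Δs = 3*(-3*k - 16)/(k**5 + 22*k**4 + 185*k**3 + 740*k**2 + 1404*k + 1008), as required.

Yes. s_k = \frac{k \left(- k^{2} - 11 k - 36\right)}{12 \left(k^{3} + 11 k^{2} + 36 k + 36\right)}.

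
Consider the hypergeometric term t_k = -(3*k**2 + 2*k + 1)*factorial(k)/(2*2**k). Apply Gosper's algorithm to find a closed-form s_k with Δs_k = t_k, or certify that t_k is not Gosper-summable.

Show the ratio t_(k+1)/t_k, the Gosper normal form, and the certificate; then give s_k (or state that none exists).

s_k = -(3*k + 2)*factorial(k)/2**k

t_(k+1)/t_k = (k + 1)*(2*k + 3*(k + 1)**2 + 3)/(2*(3*k**2 + 2*k + 1)).
Take A(k)=k/2 + 1/2, B(k)=1, C(k)=k**2 + 2*k/3 + 1/3.
Set up (k/2 + 1/2)·f(k+1) − (1)·f(k) − (k**2 + 2*k/3 + 1/3) = 0.
deg f ≤ 1 (via 1,0,2).
Solve for f: f(k) = 2*(3*k + 2)/3 (degree 1 ≤ 1).
Then R = B(k−1)f/C = 2*(3*k + 2)/(3*k**2 + 2*k + 1), so s_k = R(k)·t_k = -(3*k + 2)*factorial(k)/2**k.
s_(k+1) − s_k = -(3*k**2 + 2*k + 1)*factorial(k)/(2*2**k) = t_k.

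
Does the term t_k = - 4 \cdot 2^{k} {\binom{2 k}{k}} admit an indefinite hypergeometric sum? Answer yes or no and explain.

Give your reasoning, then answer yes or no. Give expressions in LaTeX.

Compute t_(k+1)/t_k: get 4*(2*k + 1)/(k + 1).
Take A(k)=8*k + 4, B(k)=k + 1, C(k)=1.
f must satisfy (8*k + 4)·f(k+1) − (k)·f(k) = 1.
d = -1 from the (1,1,0) case.
deg f ≤ -1 is impossible — no certificate.

No. Not Gosper-summable.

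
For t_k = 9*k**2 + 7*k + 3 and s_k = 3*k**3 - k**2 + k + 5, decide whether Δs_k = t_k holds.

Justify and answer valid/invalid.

s_(k+1) = k + 3*(k + 1)**3 - (k + 1)**2 + 6
s_(k+1) − s_k = 9*k**2 + 7*k + 3
(s_(k+1) − s_k) − t_k = 0

Valid — Δs_k = t_k.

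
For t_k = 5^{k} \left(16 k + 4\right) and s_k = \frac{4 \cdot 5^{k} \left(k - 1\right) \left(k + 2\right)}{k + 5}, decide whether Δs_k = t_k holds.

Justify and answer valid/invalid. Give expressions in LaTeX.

Invalid: residual \frac{5^{k} \left(- 48 k^{2} - 240 k - 72\right)}{k^{2} + 11 k + 30} ≠ 0.

s_(k+1) = 20*5**k*k*(k + 3)/(k + 6)
s_(k+1) − s_k = 5**k*(16*k**3 + 132*k**2 + 284*k + 48)/(k**2 + 11*k + 30)
(s_(k+1) − s_k) − t_k = 5**k*(-48*k**2 - 240*k - 72)/(k**2 + 11*k + 30)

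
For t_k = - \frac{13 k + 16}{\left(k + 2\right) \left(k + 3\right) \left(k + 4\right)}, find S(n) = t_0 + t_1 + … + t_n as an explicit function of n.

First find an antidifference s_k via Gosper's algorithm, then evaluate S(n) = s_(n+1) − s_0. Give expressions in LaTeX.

S(n) = \frac{- 7 n^{2} - 23 n - 16}{2 \left(n^{2} + 7 n + 12\right)}

t_(k+1)/t_k = (k + 2)*(13*k + 29)/((k + 5)*(13*k + 16)).
Factor: A=k + 2; B=k + 5; C=k + 16/13.
Need (k + 2)·f(k+1) − (k + 4)·f(k) = k + 16/13.
Degrees (1,1,1) ⇒ d ≤ 2.
Solving with deg f ≤ 2: f(k) = k*(7*k + 9)/26.
So s_k = (B(k−1)f/C)·t_k = (k*(k + 4)*(7*k + 9)/(2*(13*k + 16)))·t_k = k*(-7*k - 9)/(2*(k + 2)*(k + 3)).
s_(k+1) − s_k = (-13*k - 16)/(k**3 + 9*k**2 + 26*k + 24) = t_k.
Σ_(k=0)^n t_k = s_(n+1) − s_(0) = ((-7*n**2 - 23*n - 16)/(2*(n**2 + 7*n + 12))) − (0), i.e. (-7*n**2 - 23*n - 16)/(2*(n**2 + 7*n + 12)).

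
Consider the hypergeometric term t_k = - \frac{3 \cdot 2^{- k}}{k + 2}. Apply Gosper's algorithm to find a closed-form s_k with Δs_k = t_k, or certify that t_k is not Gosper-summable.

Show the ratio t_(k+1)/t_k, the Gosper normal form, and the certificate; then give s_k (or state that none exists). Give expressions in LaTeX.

Compute t_(k+1)/t_k: get (k + 2)/(2*(k + 3)).
A = k/2 + 1, B = k + 3, C = 1.
Solve (k/2 + 1)·f(k+1) − (k + 2)·f(k) = 1.
Degrees (1,1,0) ⇒ d ≤ -1.
deg f ≤ -1 is impossible — no certificate.

no hypergeometric antidifference exists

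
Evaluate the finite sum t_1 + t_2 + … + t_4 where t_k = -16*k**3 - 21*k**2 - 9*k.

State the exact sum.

Σ = -2320

Ratio r(k) = (16*k**3 + 69*k**2 + 99*k + 46)/(k*(16*k**2 + 21*k + 9)).
Gosper form: A/B · C(k+1)/C(k) with A=1, B=1, C=k**3 + 21*k**2/16 + 9*k/16.
Key eq: (1)·f(k+1) = (1)·f(k) + (k**3 + 21*k**2/16 + 9*k/16).
deg f ≤ 4 (via 0,0,3).
Coefficient equations give f(k) = k*(k - 1)*(4*k**2 + 3*k + 1)/16.
So s_k = (B(k−1)f/C)·t_k = ((k - 1)*(4*k**2 + 3*k + 1)/(16*k**2 + 21*k + 9))·t_k = k*(-4*k**3 + k**2 + 2*k + 1).
s_(k+1) − s_k = k*(-16*k**2 - 21*k - 9) = t_k.
Evaluate s at k=5 and k=1: -2320 and 0; difference -2320.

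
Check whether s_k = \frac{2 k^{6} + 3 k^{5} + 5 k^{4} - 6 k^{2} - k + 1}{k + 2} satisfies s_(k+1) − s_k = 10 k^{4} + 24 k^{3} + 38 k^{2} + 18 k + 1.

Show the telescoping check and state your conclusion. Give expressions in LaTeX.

s_(k+1) = (-k + 2*(k + 1)**6 + 3*(k + 1)**5 + 5*(k + 1)**4 - 6*(k + 1)**2)/(k + 3)
s_(k+1) − s_k = (10*k**6 + 66*k**5 + 175*k**4 + 270*k**3 + 221*k**2 + 74*k + 5)/(k**2 + 5*k + 6)
(s_(k+1) − s_k) − t_k = (-8*k**5 - 43*k**4 - 82*k**3 - 98*k**2 - 39*k - 1)/(k**2 + 5*k + 6)

Invalid: residual \frac{- 8 k^{5} - 43 k^{4} - 82 k^{3} - 98 k^{2} - 39 k - 1}{k^{2} + 5 k + 6} ≠ 0.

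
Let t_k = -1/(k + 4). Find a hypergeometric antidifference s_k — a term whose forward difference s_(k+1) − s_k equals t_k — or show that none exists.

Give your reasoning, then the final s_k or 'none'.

r(k) = (k + 4)/(k + 5) after simplifying.
Normal form (A,B,C) = (k + 4, k + 5, 1).
Set up (k + 4)·f(k+1) − (k + 4)·f(k) − (1) = 0.
Bound: deg f ≤ 0.
Generic f = c0 gives residual -1; -1 = 0 cannot hold, so t_k is not Gosper-summable.

no hypergeometric antidifference exists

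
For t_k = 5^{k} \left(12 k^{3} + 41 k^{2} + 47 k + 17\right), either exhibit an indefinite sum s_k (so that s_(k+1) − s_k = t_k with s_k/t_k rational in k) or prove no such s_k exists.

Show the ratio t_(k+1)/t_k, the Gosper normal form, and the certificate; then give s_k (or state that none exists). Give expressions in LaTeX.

s_k = 5^{k} \left(3 k^{3} - k^{2} + 3 k - 2\right)

Ratio r(k) = 5*(12*k**3 + 77*k**2 + 165*k + 117)/(12*k**3 + 41*k**2 + 47*k + 17).
Factor: A=5; B=1; C=k**3 + 41*k**2/12 + 47*k/12 + 17/12.
f must satisfy (5)·f(k+1) − (1)·f(k) = k**3 + 41*k**2/12 + 47*k/12 + 17/12.
deg f ≤ 3 (via 0,0,3).
Match coefficients ⇒ f(k) = (3*k**3 - k**2 + 3*k - 2)/12.
Then R = B(k−1)f/C = (3*k**3 - k**2 + 3*k - 2)/(12*k**3 + 41*k**2 + 47*k + 17), so s_k = R(k)·t_k = 5**k*(3*k**3 - k**2 + 3*k - 2).
Verify: 5**k*(12*k**3 + 41*k**2 + 47*k + 17) matches t_k.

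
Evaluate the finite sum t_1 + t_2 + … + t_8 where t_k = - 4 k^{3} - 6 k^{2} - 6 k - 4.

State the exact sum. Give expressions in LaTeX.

Σ = -6656

Compute t_(k+1)/t_k: get (2*k**3 + 9*k**2 + 15*k + 10)/(2*k**3 + 3*k**2 + 3*k + 2).
Normal form (A,B,C) = (1, 1, k**3 + 3*k**2/2 + 3*k/2 + 1).
Solve (1)·f(k+1) − (1)·f(k) = k**3 + 3*k**2/2 + 3*k/2 + 1.
d = 4 from the (0,0,3) case.
Solve for f: f(k) = k*(k + 1)*(k**2 - k + 2)/4 (degree 4 ≤ 4).
Then R = B(k−1)f/C = k*(k**2 - k + 2)/(2*(2*k**2 + k + 2)), so s_k = R(k)·t_k = k*(-k**3 - k - 2).
Verify: -4*k**3 - 6*k**2 - 6*k - 4 matches t_k.
Sum = s_(9) − s_(1); s_(9) = -6660, s_(1) = -4 ⇒ -6656.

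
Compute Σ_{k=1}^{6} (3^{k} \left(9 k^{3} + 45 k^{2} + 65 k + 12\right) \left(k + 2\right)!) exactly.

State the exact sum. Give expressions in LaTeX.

Σ = 119836402542

Step 1: r(k) = 3*(9*k**4 + 99*k**3 + 398*k**2 + 677*k + 393)/(9*k**3 + 45*k**2 + 65*k + 12).
Take A(k)=3*k + 9, B(k)=1, C(k)=k**3 + 5*k**2 + 65*k/9 + 4/3.
Solve (3*k + 9)·f(k+1) − (1)·f(k) = k**3 + 5*k**2 + 65*k/9 + 4/3.
deg f ≤ 2 (via 1,0,3).
A polynomial solution: f(k) = (3*k**2 + k - 3)/9.
Get s_k = R·t_k = 3**k*(3*k**2 + k - 3)*factorial(k + 2) with R(k) = B(k−1)f(k)/C(k) = (3*k**2 + k - 3)/(9*k**3 + 45*k**2 + 65*k + 12).
Δs = 3**k*(9*k**3 + 45*k**2 + 65*k + 12)*factorial(k + 2), as required.
Telescoping: Σ = s_(7) − s_(1) = 119836402560 − (18) = 119836402542.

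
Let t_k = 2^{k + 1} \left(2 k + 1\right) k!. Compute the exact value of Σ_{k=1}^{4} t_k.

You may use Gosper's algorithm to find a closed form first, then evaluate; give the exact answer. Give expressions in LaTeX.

Σ = 7676

Ratio r(k) = 2*(k + 1)*(2*k + 3)/(2*k + 1).
Normal form (A,B,C) = (2*k + 2, 1, k + 1/2).
Solve (2*k + 2)·f(k+1) − (1)·f(k) = k + 1/2.
Degrees (1,0,1) ⇒ d ≤ 0.
Coefficient equations give f(k) = 1/2.
Certificate R = B(k−1)f/C = 1/(2*k + 1) gives s_k = 2**(k + 1)*factorial(k).
Check: Δs_k = 2**(k + 1)*(2*k + 1)*factorial(k). ✓
Σ_(k=1)^(4) t_k = s_(5) − s_(1) = 7680 − (4) = 7676.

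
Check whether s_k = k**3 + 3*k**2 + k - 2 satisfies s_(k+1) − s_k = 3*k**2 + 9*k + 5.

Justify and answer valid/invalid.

Valid: the claim telescopes to t_k.

s_(k+1) = k**3 + 6*k**2 + 10*k + 3
s_(k+1) − s_k = 3*k**2 + 9*k + 5
(s_(k+1) − s_k) − t_k = 0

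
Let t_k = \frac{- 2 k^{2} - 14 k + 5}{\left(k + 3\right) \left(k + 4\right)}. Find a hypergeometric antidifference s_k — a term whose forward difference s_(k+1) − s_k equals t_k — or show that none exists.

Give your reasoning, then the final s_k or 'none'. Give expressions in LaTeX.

s_k = \frac{k \left(11 - 6 k\right)}{3 \left(k + 3\right)}

r(k) = (k + 3)*(14*k + 2*(k + 1)**2 + 9)/((k + 5)*(2*k**2 + 14*k - 5)) after simplifying.
Factor: A=k + 3; B=k + 5; C=k**2 + 7*k - 5/2.
Set up (k + 3)·f(k+1) − (k + 4)·f(k) − (k**2 + 7*k - 5/2) = 0.
deg f ≤ 2 (via 1,1,2).
Solving with deg f ≤ 2: f(k) = k*(6*k - 11)/6.
Get s_k = R·t_k = k*(11 - 6*k)/(3*(k + 3)) with R(k) = B(k−1)f(k)/C(k) = k*(k + 4)*(6*k - 11)/(3*(2*k**2 + 14*k - 5)).
s_(k+1) − s_k = (-2*k**2 - 14*k + 5)/(k**2 + 7*k + 12) = t_k.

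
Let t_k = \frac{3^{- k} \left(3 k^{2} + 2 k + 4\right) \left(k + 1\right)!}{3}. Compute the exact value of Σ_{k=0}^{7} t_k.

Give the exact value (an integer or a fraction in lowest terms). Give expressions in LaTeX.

Σ = 116318/81

t_(k+1)/t_k = (k + 2)*(2*k + 3*(k + 1)**2 + 6)/(3*(3*k**2 + 2*k + 4)).
Take A(k)=k/3 + 2/3, B(k)=1, C(k)=k**2 + 2*k/3 + 4/3.
Key eq: (k/3 + 2/3)·f(k+1) = (1)·f(k) + (k**2 + 2*k/3 + 4/3).
Bound: deg f ≤ 1.
Match coefficients ⇒ f(k) = 3*k + 2.
Then R = B(k−1)f/C = 3*(3*k + 2)/(3*k**2 + 2*k + 4), so s_k = R(k)·t_k = (3*k + 2)*factorial(k + 1)/3**k.
s_(k+1) − s_k = (3*k**2 + 2*k + 4)*factorial(k + 1)/(3*3**k) = t_k.
Evaluate s at k=8 and k=0: 116480/81 and 2; difference 116318/81.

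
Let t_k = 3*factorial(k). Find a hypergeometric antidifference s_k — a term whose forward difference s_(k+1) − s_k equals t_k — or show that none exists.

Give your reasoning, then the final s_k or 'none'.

r(k) = k + 1 after simplifying.
Factor: A=k + 1; B=1; C=1.
Key eq: (k + 1)·f(k+1) = (1)·f(k) + (1).
From deg A=1, deg B=0, deg C=0: d=-1.
Negative degree bound (-1): no f exists, t_k not Gosper-summable.

no hypergeometric antidifference exists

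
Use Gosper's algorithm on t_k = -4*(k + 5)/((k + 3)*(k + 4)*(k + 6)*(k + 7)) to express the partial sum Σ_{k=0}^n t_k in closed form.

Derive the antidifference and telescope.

S(n) = (-n**2 - 11*n - 10)/(9*(n**2 + 11*n + 28))

Ratio r(k) = (k + 3)*(k + 6)**2/((k + 5)**2*(k + 8)).
A = k + 3, B = k + 8, C = k**2 + 10*k + 25.
Set up (k + 3)·f(k+1) − (k + 7)·f(k) − (k**2 + 10*k + 25) = 0.
deg f ≤ 4 (via 1,1,2).
A polynomial solution: f(k) = k*(k + 4)*(k + 5)*(k + 9)/36.
R(k) = B(k−1)·f(k)/C(k) = k*(k + 4)*(k + 7)*(k + 9)/(36*(k + 5)); s_k = R·t_k = k*(-k - 9)/(9*(k**2 + 9*k + 18)).
Δs = 4*(-k - 5)/(k**4 + 20*k**3 + 145*k**2 + 450*k + 504), as required.
Telescope: S(n) = s_(n+1) − s_(0) = (-n**2 - 11*n - 10)/(9*(n**2 + 11*n + 28)) − (0) = (-n**2 - 11*n - 10)/(9*(n**2 + 11*n + 28)).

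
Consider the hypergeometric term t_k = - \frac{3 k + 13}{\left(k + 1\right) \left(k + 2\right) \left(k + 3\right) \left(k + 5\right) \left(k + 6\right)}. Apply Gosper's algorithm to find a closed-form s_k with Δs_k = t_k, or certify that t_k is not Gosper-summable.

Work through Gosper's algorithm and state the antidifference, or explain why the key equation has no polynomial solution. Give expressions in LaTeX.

s_k = \frac{k \left(- k^{2} - 8 k - 17\right)}{10 \left(k^{3} + 8 k^{2} + 17 k + 10\right)}

Compute t_(k+1)/t_k: get (k + 1)*(k + 5)*(3*k + 16)/((k + 4)*(k + 7)*(3*k + 13)).
A = k + 1, B = k + 7, C = k**2 + 25*k/3 + 52/3.
Need (k + 1)·f(k+1) − (k + 6)·f(k) = k**2 + 25*k/3 + 52/3.
d = 5 from the (1,1,2) case.
Match coefficients ⇒ f(k) = k*(k + 3)*(k + 4)*(k**2 + 8*k + 17)/30.
Certificate R = B(k−1)f/C = k*(k + 3)*(k + 6)*(k**2 + 8*k + 17)/(10*(3*k + 13)) gives s_k = k*(-k**2 - 8*k - 17)/(10*(k**3 + 8*k**2 + 17*k + 10)).
s_(k+1) − s_k = (-3*k - 13)/(k**5 + 17*k**4 + 107*k**3 + 307*k**2 + 396*k + 180) = t_k.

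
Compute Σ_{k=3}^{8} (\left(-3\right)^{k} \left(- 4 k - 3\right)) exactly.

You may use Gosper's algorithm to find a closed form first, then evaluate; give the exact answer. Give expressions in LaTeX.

r(k) = 3*(-4*k - 7)/(4*k + 3) after simplifying.
Gosper form: A/B · C(k+1)/C(k) with A=-3, B=1, C=k + 3/4.
f must satisfy (-3)·f(k+1) − (1)·f(k) = k + 3/4.
deg f ≤ 1 (via 0,0,1).
Solving with deg f ≤ 1: f(k) = -k/4.
So s_k = (B(k−1)f/C)·t_k = (-k/(4*k + 3))·t_k = (-3)**k*k.
Δs = (-3)**k*(-4*k - 3), as required.
Sum = s_(9) − s_(3); s_(9) = -177147, s_(3) = -81 ⇒ -177066.

Σ = -177066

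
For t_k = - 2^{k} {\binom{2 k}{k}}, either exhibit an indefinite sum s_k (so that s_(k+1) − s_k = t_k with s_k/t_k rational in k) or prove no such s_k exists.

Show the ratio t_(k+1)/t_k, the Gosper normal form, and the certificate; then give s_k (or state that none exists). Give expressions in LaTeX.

Ratio r(k) = 4*(2*k + 1)/(k + 1).
Take A(k)=8*k + 4, B(k)=k + 1, C(k)=1.
Key eq: (8*k + 4)·f(k+1) = (k)·f(k) + (1).
deg f ≤ -1 (via 1,1,0).
d = -1 < 0 ⇒ no nonzero polynomial f; not summable.

no hypergeometric antidifference exists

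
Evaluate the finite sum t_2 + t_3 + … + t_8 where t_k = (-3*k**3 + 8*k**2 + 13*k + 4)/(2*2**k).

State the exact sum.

r(k) = (3*k**3 + k**2 - 20*k - 22)/(2*(3*k**3 - 8*k**2 - 13*k - 4)) after simplifying.
Take A(k)=1/2, B(k)=1, C(k)=k**3 - 8*k**2/3 - 13*k/3 - 4/3.
Key eq: (1/2)·f(k+1) = (1)·f(k) + (k**3 - 8*k**2/3 - 13*k/3 - 4/3).
d = 3 from the (0,0,3) case.
Solve for f: f(k) = -2*(k - 1)*(3*k**2 + 4*k + 2)/3 (degree 3 ≤ 3).
Get s_k = R·t_k = (3*k**3 + k**2 - 2*k - 2)/2**k with R(k) = B(k−1)f(k)/C(k) = -2*(k - 1)*(3*k**2 + 4*k + 2)/(3*k**3 - 8*k**2 - 13*k - 4).
Δs = (-3*k**3 + 8*k**2 + 13*k + 4)/(2*2**k), as required.
Σ_(k=2)^(8) t_k = s_(9) − s_(2) = 281/64 − (11/2) = -71/64.

Σ = -71/64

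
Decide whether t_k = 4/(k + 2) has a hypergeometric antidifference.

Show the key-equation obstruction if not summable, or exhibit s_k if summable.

r(k) = (k + 2)/(k + 3) after simplifying.
So A=k + 2 and B=k + 3, with C=1.
Need (k + 2)·f(k+1) − (k + 2)·f(k) = 1.
From deg A=1, deg B=1, deg C=0: d=0.
f = c0 ⇒ A·f(k+1) − B(k−1)·f(k) − C = -1. The system {-1 = 0} is inconsistent; no antidifference.

No; the coefficient equations for f are inconsistent.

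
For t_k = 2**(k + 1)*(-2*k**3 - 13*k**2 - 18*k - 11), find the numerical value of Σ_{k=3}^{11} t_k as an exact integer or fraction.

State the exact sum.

Σ = -29694880

r(k) = 2*(2*k**3 + 19*k**2 + 50*k + 44)/(2*k**3 + 13*k**2 + 18*k + 11) after simplifying.
Take A(k)=2, B(k)=1, C(k)=k**3 + 13*k**2/2 + 9*k + 11/2.
Need (2)·f(k+1) − (1)·f(k) = k**3 + 13*k**2/2 + 9*k + 11/2.
Degrees (0,0,3) ⇒ d ≤ 3.
Coefficient equations give f(k) = (2*k + 1)*(k**2 + 1)/2.
R(k) = B(k−1)·f(k)/C(k) = (2*k + 1)*(k**2 + 1)/(2*k**3 + 13*k**2 + 18*k + 11); s_k = R·t_k = 2**(k + 1)*(-2*k**3 - k**2 - 2*k - 1).
Δs = 2**(k + 1)*(-2*k**3 - 13*k**2 - 18*k - 11), as required.
Evaluate s at k=12 and k=3: -29696000 and -1120; difference -29694880.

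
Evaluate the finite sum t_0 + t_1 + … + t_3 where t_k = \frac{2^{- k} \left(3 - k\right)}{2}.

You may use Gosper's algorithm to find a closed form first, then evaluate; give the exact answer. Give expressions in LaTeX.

Σ = 17/8

r(k) = (k - 2)/(2*(k - 3)) after simplifying.
Normal form (A,B,C) = (1/2, 1, k - 3).
Key eq: (1/2)·f(k+1) = (1)·f(k) + (k - 3).
From deg A=0, deg B=0, deg C=1: d=1.
Solving with deg f ≤ 1: f(k) = -2*(k - 2).
Then R = B(k−1)f/C = -2*(k - 2)/(k - 3), so s_k = R(k)·t_k = (k - 2)/2**k.
Check: Δs_k = (3 - k)/(2*2**k). ✓
Sum = s_(4) − s_(0); s_(4) = 1/8, s_(0) = -2 ⇒ 17/8.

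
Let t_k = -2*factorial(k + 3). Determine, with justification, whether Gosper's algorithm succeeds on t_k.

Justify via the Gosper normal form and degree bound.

t_(k+1)/t_k = k + 4.
So A=k + 4 and B=1, with C=1.
Solve (k + 4)·f(k+1) − (1)·f(k) = 1.
d = -1 from the (1,0,0) case.
Negative degree bound (-1): no f exists, t_k not Gosper-summable.

No — t_k has no hypergeometric antidifference.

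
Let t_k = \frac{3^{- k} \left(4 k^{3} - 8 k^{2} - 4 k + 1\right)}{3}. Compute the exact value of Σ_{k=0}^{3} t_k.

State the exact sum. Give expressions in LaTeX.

Σ = -32/81

Compute t_(k+1)/t_k: get (4*k**3 + 4*k**2 - 8*k - 7)/(3*(4*k**3 - 8*k**2 - 4*k + 1)).
A = 1/3, B = 1, C = k**3 - 2*k**2 - k + 1/4.
Solve (1/3)·f(k+1) − (1)·f(k) = k**3 - 2*k**2 - k + 1/4.
Degrees (0,0,3) ⇒ d ≤ 3.
Coefficient equations give f(k) = -3*(2*k**3 - k**2 + 1)/4.
Certificate R = B(k−1)f/C = -3*(2*k**3 - k**2 + 1)/(4*k**3 - 8*k**2 - 4*k + 1) gives s_k = (-2*k**3 + k**2 - 1)/3**k.
Δs = (4*k**3 - 8*k**2 - 4*k + 1)/(3*3**k), as required.
Evaluate s at k=4 and k=0: -113/81 and -1; difference -32/81.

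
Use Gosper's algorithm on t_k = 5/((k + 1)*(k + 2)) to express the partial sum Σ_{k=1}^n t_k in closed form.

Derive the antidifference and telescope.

t_(k+1)/t_k = (k + 1)/(k + 3).
So A=k + 1 and B=k + 3, with C=1.
Key eq: (k + 1)·f(k+1) = (k + 2)·f(k) + (1).
Degrees (1,1,0) ⇒ d ≤ 1.
Coefficient equations give f(k) = k.
Certificate R = B(k−1)f/C = k*(k + 2) gives s_k = 5*k/(k + 1).
Δs = 5/(k**2 + 3*k + 2), as required.
Telescope: S(n) = s_(n+1) − s_(1) = 5*(n + 1)/(n + 2) − (5/2) = 5*n/(2*(n + 2)).

S(n) = 5*n/(2*(n + 2))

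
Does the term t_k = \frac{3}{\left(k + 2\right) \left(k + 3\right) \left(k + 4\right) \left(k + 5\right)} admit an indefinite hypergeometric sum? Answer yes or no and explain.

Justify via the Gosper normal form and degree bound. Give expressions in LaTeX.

Yes. s_k = \frac{k \left(k^{2} + 9 k + 26\right)}{24 \left(k + 2\right) \left(k + 3\right) \left(k + 4\right)}.

Ratio r(k) = (k + 2)/(k + 6).
Take A(k)=k + 2, B(k)=k + 6, C(k)=1.
Key eq: (k + 2)·f(k+1) = (k + 5)·f(k) + (1).
Bound: deg f ≤ 3.
Coefficient equations give f(k) = k*(k**2 + 9*k + 26)/72.
Certificate R = B(k−1)f/C = k*(k + 5)*(k**2 + 9*k + 26)/72 gives s_k = k*(k**2 + 9*k + 26)/(24*(k + 2)*(k + 3)*(k + 4)).
s_(k+1) − s_k = 3/(k**4 + 14*k**3 + 71*k**2 + 154*k + 120) = t_k.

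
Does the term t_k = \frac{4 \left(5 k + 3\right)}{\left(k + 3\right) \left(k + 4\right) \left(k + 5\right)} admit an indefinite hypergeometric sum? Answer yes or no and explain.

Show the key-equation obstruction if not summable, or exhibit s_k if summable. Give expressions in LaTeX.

Yes. s_k = \frac{k \left(3 k + 1\right)}{\left(k + 3\right) \left(k + 4\right)}.

t_(k+1)/t_k = (k + 3)*(5*k + 8)/((k + 6)*(5*k + 3)).
Factor: A=k + 3; B=k + 6; C=k + 3/5.
Set up (k + 3)·f(k+1) − (k + 5)·f(k) − (k + 3/5) = 0.
From deg A=1, deg B=1, deg C=1: d=2.
A polynomial solution: f(k) = k*(3*k + 1)/20.
Certificate R = B(k−1)f/C = k*(k + 5)*(3*k + 1)/(4*(5*k + 3)) gives s_k = k*(3*k + 1)/((k + 3)*(k + 4)).
Verify: 4*(5*k + 3)/(k**3 + 12*k**2 + 47*k + 60) matches t_k.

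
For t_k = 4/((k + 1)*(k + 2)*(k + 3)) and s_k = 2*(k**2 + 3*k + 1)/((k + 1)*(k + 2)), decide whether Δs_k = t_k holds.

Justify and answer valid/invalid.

s_(k+1) = 2*(3*k + (k + 1)**2 + 4)/((k + 2)*(k + 3))
s_(k+1) − s_k = 4/(k**3 + 6*k**2 + 11*k + 6)
(s_(k+1) − s_k) − t_k = 0

Valid: the claim telescopes to t_k.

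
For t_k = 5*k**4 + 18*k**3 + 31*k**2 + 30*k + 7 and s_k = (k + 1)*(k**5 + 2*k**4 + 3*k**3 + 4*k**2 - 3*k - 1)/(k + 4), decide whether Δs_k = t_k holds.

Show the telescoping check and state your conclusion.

s_(k+1) = (k**6 + 9*k**5 + 35*k**4 + 77*k**3 + 97*k**2 + 60*k + 12)/(k + 5)
s_(k+1) − s_k = (5*k**6 + 51*k**5 + 185*k**4 + 369*k**3 + 447*k**2 + 273*k + 53)/(k**2 + 9*k + 20)
(s_(k+1) − s_k) − t_k = 3*(-4*k**5 - 36*k**4 - 100*k**3 - 150*k**2 - 130*k - 29)/(k**2 + 9*k + 20)

Invalid: residual 3*(-4*k**5 - 36*k**4 - 100*k**3 - 150*k**2 - 130*k - 29)/(k**2 + 9*k + 20) ≠ 0.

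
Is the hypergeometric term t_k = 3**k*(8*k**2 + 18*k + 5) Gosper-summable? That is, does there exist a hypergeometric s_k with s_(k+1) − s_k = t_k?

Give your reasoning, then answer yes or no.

Yes. s_k = 3**k*(4*k**2 - 3*k + 1).

Step 1: r(k) = 3*(8*k**2 + 34*k + 31)/(8*k**2 + 18*k + 5).
So A=3 and B=1, with C=k**2 + 9*k/4 + 5/8.
Need (3)·f(k+1) − (1)·f(k) = k**2 + 9*k/4 + 5/8.
deg f ≤ 2 (via 0,0,2).
Solving with deg f ≤ 2: f(k) = (4*k**2 - 3*k + 1)/8.
Certificate R = B(k−1)f/C = (4*k**2 - 3*k + 1)/(8*k**2 + 18*k + 5) gives s_k = 3**k*(4*k**2 - 3*k + 1).
s_(k+1) − s_k = 3**k*(8*k**2 + 18*k + 5) = t_k.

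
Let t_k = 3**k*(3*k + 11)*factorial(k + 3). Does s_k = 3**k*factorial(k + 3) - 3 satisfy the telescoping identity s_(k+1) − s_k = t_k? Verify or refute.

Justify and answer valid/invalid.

valid (s_(k+1) − s_k reduces to t_k)

s_(k+1) = 3**(k + 1)*factorial(k + 4) - 3
s_(k+1) − s_k = 3**k*(3*k + 11)*factorial(k + 3)
(s_(k+1) − s_k) − t_k = 0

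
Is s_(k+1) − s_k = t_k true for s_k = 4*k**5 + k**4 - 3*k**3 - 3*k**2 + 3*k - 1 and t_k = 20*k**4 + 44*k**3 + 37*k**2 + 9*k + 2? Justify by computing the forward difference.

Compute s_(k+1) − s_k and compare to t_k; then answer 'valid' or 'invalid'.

valid; difference matches t_k

s_(k+1) = 4*k**5 + 21*k**4 + 41*k**3 + 34*k**2 + 12*k + 1
s_(k+1) − s_k = 20*k**4 + 44*k**3 + 37*k**2 + 9*k + 2
(s_(k+1) − s_k) − t_k = 0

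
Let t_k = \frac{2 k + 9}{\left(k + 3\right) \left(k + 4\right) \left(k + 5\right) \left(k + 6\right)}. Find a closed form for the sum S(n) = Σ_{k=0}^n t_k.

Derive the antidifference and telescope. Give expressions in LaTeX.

t_(k+1)/t_k = (k + 3)*(2*k + 11)/((k + 7)*(2*k + 9)).
So A=k + 3 and B=k + 7, with C=k + 9/2.
Key eq: (k + 3)·f(k+1) = (k + 6)·f(k) + (k + 9/2).
d = 3 from the (1,1,1) case.
A polynomial solution: f(k) = k*(k + 4)*(k + 8)/30.
Get s_k = R·t_k = k*(k + 8)/(15*(k**2 + 8*k + 15)) with R(k) = B(k−1)f(k)/C(k) = k*(k + 4)*(k + 6)*(k + 8)/(15*(2*k + 9)).
Δs = (2*k + 9)/(k**4 + 18*k**3 + 119*k**2 + 342*k + 360), as required.
s_(n+1) = (n**2 + 10*n + 9)/(15*(n**2 + 10*n + 24)) and s_(0) = 0, so S(n) = (n**2 + 10*n + 9)/(15*(n**2 + 10*n + 24)).

S(n) = \frac{n^{2} + 10 n + 9}{15 \left(n^{2} + 10 n + 24\right)}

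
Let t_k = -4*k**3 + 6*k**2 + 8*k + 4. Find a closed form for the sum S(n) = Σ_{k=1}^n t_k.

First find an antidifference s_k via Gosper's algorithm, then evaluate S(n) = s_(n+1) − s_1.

S(n) = n*(-n**3 + 6*n + 9)

Compute t_(k+1)/t_k: get (2*k**3 + 3*k**2 - 4*k - 7)/(2*k**3 - 3*k**2 - 4*k - 2).
Take A(k)=1, B(k)=1, C(k)=k**3 - 3*k**2/2 - 2*k - 1.
Solve (1)·f(k+1) − (1)·f(k) = k**3 - 3*k**2/2 - 2*k - 1.
d = 4 from the (0,0,3) case.
A polynomial solution: f(k) = k*(k**3 - 4*k**2 - 1)/4.
Then R = B(k−1)f/C = k*(k**3 - 4*k**2 - 1)/(2*(2*k**3 - 3*k**2 - 4*k - 2)), so s_k = R(k)·t_k = -k**4 + 4*k**3 + k.
Δs = -4*k**3 + 6*k**2 + 8*k + 4, as required.
s_(n+1) = -n**4 + 6*n**2 + 9*n + 4 and s_(1) = 4, so S(n) = n*(-n**3 + 6*n + 9).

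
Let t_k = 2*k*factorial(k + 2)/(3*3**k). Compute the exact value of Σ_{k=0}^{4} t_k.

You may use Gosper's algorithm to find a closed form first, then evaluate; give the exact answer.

Σ = 1012/27

Ratio r(k) = (k + 1)*(k + 3)/(3*k).
Take A(k)=k/3 + 1, B(k)=1, C(k)=k.
Set up (k/3 + 1)·f(k+1) − (1)·f(k) − (k) = 0.
deg f ≤ 0 (via 1,0,1).
Solve for f: f(k) = 3 (degree 0 ≤ 0).
R(k) = B(k−1)·f(k)/C(k) = 3/k; s_k = R·t_k = 2*factorial(k + 2)/3**k.
Δs = 2*k*factorial(k + 2)/(3*3**k), as required.
Sum = s_(5) − s_(0); s_(5) = 1120/27, s_(0) = 4 ⇒ 1012/27.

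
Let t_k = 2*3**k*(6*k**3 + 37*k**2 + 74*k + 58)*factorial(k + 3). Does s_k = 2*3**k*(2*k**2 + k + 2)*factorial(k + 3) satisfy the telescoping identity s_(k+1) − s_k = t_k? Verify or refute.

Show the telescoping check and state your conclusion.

s_(k+1) = 6*3**k*(2*k**2 + 5*k + 5)*factorial(k + 4)
s_(k+1) − s_k = 2*3**k*(6*k**3 + 37*k**2 + 74*k + 58)*factorial(k + 3)
(s_(k+1) − s_k) − t_k = 0

valid (s_(k+1) − s_k reduces to t_k)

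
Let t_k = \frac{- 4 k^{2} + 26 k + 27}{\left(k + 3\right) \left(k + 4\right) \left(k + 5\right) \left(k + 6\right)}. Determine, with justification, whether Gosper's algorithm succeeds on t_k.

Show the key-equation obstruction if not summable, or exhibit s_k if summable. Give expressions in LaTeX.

Yes. s_k = \frac{k \left(k^{2} + 72 k + 62\right)}{15 \left(k + 3\right) \left(k + 4\right) \left(k + 5\right)}.

Ratio r(k) = (k + 3)*(26*k - 4*(k + 1)**2 + 53)/((k + 7)*(-4*k**2 + 26*k + 27)).
Gosper form: A/B · C(k+1)/C(k) with A=k + 3, B=k + 7, C=k**2 - 13*k/2 - 27/4.
Set up (k + 3)·f(k+1) − (k + 6)·f(k) − (k**2 - 13*k/2 - 27/4) = 0.
From deg A=1, deg B=1, deg C=2: d=3.
A polynomial solution: f(k) = -k*(k**2 + 72*k + 62)/60.
R(k) = B(k−1)·f(k)/C(k) = -k*(k + 6)*(k**2 + 72*k + 62)/(15*(4*k**2 - 26*k - 27)); s_k = R·t_k = k*(k**2 + 72*k + 62)/(15*(k + 3)*(k + 4)*(k + 5)).
s_(k+1) − s_k = (-4*k**2 + 26*k + 27)/(k**4 + 18*k**3 + 119*k**2 + 342*k + 360) = t_k.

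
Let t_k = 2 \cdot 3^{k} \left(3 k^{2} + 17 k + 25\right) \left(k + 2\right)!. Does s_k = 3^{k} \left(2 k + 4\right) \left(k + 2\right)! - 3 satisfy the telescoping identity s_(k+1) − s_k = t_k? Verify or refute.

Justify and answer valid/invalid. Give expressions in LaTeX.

s_(k+1) = 3**(k + 1)*(2*k + 6)*factorial(k + 3) - 3
s_(k+1) − s_k = 2*3**k*(3*k**2 + 17*k + 25)*factorial(k + 2)
(s_(k+1) − s_k) − t_k = 0

Valid — Δs_k = t_k.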